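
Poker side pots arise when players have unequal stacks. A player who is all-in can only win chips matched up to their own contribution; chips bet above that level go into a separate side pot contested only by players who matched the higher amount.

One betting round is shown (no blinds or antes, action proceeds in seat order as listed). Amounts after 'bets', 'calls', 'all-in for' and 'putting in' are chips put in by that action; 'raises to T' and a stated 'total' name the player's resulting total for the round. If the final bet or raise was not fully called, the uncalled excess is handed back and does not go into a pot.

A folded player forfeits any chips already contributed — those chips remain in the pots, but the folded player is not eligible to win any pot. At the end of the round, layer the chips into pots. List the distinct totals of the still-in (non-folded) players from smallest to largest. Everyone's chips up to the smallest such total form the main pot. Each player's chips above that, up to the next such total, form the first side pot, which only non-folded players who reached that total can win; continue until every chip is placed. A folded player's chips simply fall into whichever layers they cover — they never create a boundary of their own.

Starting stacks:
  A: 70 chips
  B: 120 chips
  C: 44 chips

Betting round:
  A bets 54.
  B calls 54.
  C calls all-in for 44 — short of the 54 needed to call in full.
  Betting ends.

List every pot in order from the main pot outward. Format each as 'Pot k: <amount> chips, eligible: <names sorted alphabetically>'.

Pot 1: 132 chips, eligible: A, B, C
Pot 2: 20 chips, eligible: A, B

Derivation:
Contributions: A=54, B=54, C=44
Pot levels (distinct totals of non-folded players): 44, 54
Layer 1-44: 44 each from A, B, C = 44*3 = 132 chips; eligible A, B, C
Layer 45-54: 10 each from A, B = 10*2 = 20 chips; eligible A, B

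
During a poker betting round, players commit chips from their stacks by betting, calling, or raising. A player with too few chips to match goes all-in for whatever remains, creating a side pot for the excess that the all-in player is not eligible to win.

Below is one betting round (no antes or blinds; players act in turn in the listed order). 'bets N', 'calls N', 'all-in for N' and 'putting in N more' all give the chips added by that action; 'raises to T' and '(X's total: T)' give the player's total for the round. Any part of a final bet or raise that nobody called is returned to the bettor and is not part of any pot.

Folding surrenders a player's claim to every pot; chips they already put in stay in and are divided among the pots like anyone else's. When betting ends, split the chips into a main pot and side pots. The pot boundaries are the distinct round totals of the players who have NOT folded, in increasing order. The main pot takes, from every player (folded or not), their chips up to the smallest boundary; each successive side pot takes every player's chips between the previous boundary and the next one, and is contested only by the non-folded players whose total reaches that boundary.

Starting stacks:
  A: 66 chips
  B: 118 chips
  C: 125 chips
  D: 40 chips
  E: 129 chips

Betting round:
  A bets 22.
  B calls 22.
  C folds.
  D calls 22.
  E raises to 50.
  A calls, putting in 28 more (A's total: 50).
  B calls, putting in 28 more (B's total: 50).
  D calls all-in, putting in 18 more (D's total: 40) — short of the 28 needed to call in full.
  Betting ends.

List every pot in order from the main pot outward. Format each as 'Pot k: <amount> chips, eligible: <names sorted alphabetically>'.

Contributions: A=50, B=50, D=40, E=50
Folded: C
Pot levels (distinct totals of non-folded players): 40, 50
Layer 1-40: 40 each from A, B, D, E = 40*4 = 160 chips; eligible A, B, D, E
Layer 41-50: 10 each from A, B, E = 10*3 = 30 chips; eligible A, B, E

Pot 1: 160 chips, eligible: A, B, D, E
Pot 2: 30 chips, eligible: A, B, E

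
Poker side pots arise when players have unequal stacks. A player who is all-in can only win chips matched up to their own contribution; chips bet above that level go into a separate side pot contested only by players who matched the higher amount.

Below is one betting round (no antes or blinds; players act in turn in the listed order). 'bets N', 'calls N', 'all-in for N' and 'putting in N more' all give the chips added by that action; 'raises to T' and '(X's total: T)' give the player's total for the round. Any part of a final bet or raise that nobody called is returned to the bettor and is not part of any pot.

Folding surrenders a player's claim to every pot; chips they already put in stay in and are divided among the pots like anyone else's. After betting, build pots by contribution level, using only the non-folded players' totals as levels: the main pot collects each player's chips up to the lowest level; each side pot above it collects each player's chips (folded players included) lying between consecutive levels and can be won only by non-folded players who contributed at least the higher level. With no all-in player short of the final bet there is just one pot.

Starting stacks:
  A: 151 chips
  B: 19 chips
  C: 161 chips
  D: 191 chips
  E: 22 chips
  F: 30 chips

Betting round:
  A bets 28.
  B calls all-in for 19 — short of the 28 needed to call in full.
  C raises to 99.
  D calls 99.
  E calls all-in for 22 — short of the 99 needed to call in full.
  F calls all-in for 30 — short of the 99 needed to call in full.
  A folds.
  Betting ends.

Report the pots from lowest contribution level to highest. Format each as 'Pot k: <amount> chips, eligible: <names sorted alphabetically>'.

Contributions: A=28, B=19, C=99, D=99, E=22, F=30
Folded: A
Pot levels (distinct totals of non-folded players): 19, 22, 30, 99
Layer 1-19: 19 each from A, B, C, D, E, F = 19*6 = 114 chips; eligible B, C, D, E, F
Layer 20-22: 3 each from A, C, D, E, F = 3*5 = 15 chips; eligible C, D, E, F
Layer 23-30: A 6 + C 8 + D 8 + F 8 = 30 chips; eligible C, D, F
Layer 31-99: 69 each from C, D = 69*2 = 138 chips; eligible C, D

Pot 1: 114 chips, eligible: B, C, D, E, F
Pot 2: 15 chips, eligible: C, D, E, F
Pot 3: 30 chips, eligible: C, D, F
Pot 4: 138 chips, eligible: C, D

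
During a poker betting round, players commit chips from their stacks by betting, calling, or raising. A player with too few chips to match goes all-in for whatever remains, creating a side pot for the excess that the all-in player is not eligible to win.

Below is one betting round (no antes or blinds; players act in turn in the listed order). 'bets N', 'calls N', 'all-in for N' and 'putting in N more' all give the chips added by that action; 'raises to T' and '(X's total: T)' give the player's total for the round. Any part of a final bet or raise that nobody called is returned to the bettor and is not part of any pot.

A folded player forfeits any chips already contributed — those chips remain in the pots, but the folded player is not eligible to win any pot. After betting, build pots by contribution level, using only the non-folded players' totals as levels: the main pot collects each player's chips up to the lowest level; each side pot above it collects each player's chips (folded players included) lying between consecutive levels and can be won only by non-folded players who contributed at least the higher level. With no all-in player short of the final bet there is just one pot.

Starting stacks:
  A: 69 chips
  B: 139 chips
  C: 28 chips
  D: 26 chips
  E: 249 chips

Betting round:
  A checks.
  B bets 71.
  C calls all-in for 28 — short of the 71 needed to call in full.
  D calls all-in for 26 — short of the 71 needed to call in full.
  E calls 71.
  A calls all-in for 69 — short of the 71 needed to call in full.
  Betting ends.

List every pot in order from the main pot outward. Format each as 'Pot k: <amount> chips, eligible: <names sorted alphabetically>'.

Pot 1: 130 chips, eligible: A, B, C, D, E
Pot 2: 8 chips, eligible: A, B, C, E
Pot 3: 123 chips, eligible: A, B, E
Pot 4: 4 chips, eligible: B, E

Derivation:
Contributions: A=69, B=71, C=28, D=26, E=71
Pot levels (distinct totals of non-folded players): 26, 28, 69, 71
Layer 1-26: 26 each from A, B, C, D, E = 26*5 = 130 chips; eligible A, B, C, D, E
Layer 27-28: 2 each from A, B, C, E = 2*4 = 8 chips; eligible A, B, C, E
Layer 29-69: 41 each from A, B, E = 41*3 = 123 chips; eligible A, B, E
Layer 70-71: 2 each from B, E = 2*2 = 4 chips; eligible B, E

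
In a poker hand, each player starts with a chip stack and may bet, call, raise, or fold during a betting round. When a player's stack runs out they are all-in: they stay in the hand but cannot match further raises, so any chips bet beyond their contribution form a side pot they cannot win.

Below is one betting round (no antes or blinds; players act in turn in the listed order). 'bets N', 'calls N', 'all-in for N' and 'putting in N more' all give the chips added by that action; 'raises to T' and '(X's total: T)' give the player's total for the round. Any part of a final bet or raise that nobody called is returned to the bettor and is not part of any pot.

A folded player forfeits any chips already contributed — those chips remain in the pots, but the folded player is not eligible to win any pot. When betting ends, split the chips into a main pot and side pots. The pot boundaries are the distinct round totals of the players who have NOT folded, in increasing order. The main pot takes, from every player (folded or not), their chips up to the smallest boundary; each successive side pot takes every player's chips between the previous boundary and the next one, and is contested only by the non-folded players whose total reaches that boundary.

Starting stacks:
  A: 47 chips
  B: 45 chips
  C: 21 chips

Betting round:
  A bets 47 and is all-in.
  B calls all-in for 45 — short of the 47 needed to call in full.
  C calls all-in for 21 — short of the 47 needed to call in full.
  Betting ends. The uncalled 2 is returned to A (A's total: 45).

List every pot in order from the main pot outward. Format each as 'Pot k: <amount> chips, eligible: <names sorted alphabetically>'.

Contributions (after 2 returned to A): A=45, B=45, C=21
Pot levels (distinct totals of non-folded players): 21, 45
Layer 1-21: 21 each from A, B, C = 21*3 = 63 chips; eligible A, B, C
Layer 22-45: 24 each from A, B = 24*2 = 48 chips; eligible A, B

Pot 1: 63 chips, eligible: A, B, C
Pot 2: 48 chips, eligible: A, B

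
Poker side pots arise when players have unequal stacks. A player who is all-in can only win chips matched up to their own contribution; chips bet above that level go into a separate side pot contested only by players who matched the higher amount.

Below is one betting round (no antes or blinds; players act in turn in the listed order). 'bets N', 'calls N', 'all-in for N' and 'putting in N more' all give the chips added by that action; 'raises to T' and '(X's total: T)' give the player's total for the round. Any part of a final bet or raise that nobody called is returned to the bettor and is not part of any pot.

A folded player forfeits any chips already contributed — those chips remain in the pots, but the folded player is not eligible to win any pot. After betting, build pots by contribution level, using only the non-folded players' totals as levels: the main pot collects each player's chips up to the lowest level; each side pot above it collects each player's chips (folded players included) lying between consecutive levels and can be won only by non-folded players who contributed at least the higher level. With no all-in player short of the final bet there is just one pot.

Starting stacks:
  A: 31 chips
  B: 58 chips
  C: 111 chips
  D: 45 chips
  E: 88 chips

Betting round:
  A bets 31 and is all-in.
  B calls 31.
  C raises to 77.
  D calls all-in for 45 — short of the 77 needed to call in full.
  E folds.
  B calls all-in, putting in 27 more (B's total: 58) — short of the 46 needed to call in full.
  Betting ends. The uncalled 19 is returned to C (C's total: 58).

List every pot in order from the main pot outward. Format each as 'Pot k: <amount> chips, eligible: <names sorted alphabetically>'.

Pot 1: 124 chips, eligible: A, B, C, D
Pot 2: 42 chips, eligible: B, C, D
Pot 3: 26 chips, eligible: B, C

Derivation:
Contributions (after 19 returned to C): A=31, B=58, C=58, D=45
Folded: E
Pot levels (distinct totals of non-folded players): 31, 45, 58
Layer 1-31: 31 each from A, B, C, D = 31*4 = 124 chips; eligible A, B, C, D
Layer 32-45: 14 each from B, C, D = 14*3 = 42 chips; eligible B, C, D
Layer 46-58: 13 each from B, C = 13*2 = 26 chips; eligible B, C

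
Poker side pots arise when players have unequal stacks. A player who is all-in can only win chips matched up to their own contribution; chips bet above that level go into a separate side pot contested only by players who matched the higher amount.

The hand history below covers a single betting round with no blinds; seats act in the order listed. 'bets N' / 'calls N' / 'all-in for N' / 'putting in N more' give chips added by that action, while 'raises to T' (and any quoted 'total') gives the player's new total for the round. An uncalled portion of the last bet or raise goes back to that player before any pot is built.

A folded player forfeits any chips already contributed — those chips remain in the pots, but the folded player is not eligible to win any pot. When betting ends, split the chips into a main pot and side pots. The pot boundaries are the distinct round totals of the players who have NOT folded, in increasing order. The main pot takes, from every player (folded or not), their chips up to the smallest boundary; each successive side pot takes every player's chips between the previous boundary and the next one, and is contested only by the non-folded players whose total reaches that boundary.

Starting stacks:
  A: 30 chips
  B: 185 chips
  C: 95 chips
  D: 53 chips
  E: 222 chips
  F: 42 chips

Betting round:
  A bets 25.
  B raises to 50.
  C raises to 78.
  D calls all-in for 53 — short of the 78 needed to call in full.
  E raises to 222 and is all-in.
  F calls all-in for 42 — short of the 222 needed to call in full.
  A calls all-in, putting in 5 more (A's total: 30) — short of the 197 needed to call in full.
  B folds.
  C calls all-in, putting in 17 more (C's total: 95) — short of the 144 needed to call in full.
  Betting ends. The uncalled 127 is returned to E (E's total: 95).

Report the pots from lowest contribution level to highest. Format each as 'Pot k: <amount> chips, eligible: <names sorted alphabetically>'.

Contributions (after 127 returned to E): A=30, B=50, C=95, D=53, E=95, F=42
Folded: B
Pot levels (distinct totals of non-folded players): 30, 42, 53, 95
Layer 1-30: 30 each from A, B, C, D, E, F = 30*6 = 180 chips; eligible A, C, D, E, F
Layer 31-42: 12 each from B, C, D, E, F = 12*5 = 60 chips; eligible C, D, E, F
Layer 43-53: B 8 + C 11 + D 11 + E 11 = 41 chips; eligible C, D, E
Layer 54-95: 42 each from C, E = 42*2 = 84 chips; eligible C, E

Pot 1: 180 chips, eligible: A, C, D, E, F
Pot 2: 60 chips, eligible: C, D, E, F
Pot 3: 41 chips, eligible: C, D, E
Pot 4: 84 chips, eligible: C, E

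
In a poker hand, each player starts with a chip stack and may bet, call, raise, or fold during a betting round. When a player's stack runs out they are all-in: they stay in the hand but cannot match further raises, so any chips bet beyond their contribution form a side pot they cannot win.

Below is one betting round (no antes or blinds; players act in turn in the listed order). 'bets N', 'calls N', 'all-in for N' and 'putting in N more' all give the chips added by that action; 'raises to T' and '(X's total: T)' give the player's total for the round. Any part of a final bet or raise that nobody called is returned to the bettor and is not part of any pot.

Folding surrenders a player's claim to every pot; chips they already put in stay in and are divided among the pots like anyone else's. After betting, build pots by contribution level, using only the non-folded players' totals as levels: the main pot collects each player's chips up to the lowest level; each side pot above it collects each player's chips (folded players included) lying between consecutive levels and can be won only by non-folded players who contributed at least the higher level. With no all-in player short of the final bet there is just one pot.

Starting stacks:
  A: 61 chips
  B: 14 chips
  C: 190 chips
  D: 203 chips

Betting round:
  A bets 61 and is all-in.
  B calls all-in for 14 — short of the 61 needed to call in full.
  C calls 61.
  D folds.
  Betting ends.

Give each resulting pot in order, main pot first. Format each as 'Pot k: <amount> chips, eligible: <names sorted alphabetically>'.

Pot 1: 42 chips, eligible: A, B, C
Pot 2: 94 chips, eligible: A, C

Derivation:
Contributions: A=61, B=14, C=61
Folded: D
Pot levels (distinct totals of non-folded players): 14, 61
Layer 1-14: 14 each from A, B, C = 14*3 = 42 chips; eligible A, B, C
Layer 15-61: 47 each from A, C = 47*2 = 94 chips; eligible A, C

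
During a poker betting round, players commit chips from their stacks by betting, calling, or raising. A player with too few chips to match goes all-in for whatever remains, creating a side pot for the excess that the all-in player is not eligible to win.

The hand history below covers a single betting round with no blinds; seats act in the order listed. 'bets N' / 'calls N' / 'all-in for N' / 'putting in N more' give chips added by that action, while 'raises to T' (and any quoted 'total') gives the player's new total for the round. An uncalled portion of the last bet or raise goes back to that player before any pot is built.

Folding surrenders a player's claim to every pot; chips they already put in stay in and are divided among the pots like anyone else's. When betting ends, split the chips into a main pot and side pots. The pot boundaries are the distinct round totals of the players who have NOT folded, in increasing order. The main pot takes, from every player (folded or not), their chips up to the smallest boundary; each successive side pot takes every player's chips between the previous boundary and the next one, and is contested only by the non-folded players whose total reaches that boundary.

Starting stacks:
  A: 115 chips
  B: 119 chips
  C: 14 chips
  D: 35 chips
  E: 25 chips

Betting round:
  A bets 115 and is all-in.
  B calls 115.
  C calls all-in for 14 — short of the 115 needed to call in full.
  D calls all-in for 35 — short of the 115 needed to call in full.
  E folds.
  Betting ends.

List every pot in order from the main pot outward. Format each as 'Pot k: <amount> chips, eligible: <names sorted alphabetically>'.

Pot 1: 56 chips, eligible: A, B, C, D
Pot 2: 63 chips, eligible: A, B, D
Pot 3: 160 chips, eligible: A, B

Derivation:
Contributions: A=115, B=115, C=14, D=35
Folded: E
Pot levels (distinct totals of non-folded players): 14, 35, 115
Layer 1-14: 14 each from A, B, C, D = 14*4 = 56 chips; eligible A, B, C, D
Layer 15-35: 21 each from A, B, D = 21*3 = 63 chips; eligible A, B, D
Layer 36-115: 80 each from A, B = 80*2 = 160 chips; eligible A, B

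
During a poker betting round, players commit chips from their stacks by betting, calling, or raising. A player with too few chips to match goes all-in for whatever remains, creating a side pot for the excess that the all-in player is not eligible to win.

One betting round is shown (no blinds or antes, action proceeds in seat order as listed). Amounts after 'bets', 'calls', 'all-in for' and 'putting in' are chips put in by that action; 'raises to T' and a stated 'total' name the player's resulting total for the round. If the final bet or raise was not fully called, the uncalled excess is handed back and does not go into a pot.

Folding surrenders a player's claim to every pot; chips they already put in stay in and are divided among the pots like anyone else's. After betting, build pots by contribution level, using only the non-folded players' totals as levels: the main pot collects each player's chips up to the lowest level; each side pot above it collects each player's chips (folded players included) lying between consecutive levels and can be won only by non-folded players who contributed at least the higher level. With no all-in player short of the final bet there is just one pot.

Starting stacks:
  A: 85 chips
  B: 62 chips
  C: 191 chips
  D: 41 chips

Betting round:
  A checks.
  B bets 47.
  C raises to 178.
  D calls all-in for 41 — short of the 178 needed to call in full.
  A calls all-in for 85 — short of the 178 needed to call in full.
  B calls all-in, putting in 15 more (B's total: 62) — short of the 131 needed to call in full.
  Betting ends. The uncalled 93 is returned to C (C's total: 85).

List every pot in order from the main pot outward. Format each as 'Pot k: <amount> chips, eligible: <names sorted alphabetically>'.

Pot 1: 164 chips, eligible: A, B, C, D
Pot 2: 63 chips, eligible: A, B, C
Pot 3: 46 chips, eligible: A, C

Derivation:
Contributions (after 93 returned to C): A=85, B=62, C=85, D=41
Pot levels (distinct totals of non-folded players): 41, 62, 85
Layer 1-41: 41 each from A, B, C, D = 41*4 = 164 chips; eligible A, B, C, D
Layer 42-62: 21 each from A, B, C = 21*3 = 63 chips; eligible A, B, C
Layer 63-85: 23 each from A, C = 23*2 = 46 chips; eligible A, C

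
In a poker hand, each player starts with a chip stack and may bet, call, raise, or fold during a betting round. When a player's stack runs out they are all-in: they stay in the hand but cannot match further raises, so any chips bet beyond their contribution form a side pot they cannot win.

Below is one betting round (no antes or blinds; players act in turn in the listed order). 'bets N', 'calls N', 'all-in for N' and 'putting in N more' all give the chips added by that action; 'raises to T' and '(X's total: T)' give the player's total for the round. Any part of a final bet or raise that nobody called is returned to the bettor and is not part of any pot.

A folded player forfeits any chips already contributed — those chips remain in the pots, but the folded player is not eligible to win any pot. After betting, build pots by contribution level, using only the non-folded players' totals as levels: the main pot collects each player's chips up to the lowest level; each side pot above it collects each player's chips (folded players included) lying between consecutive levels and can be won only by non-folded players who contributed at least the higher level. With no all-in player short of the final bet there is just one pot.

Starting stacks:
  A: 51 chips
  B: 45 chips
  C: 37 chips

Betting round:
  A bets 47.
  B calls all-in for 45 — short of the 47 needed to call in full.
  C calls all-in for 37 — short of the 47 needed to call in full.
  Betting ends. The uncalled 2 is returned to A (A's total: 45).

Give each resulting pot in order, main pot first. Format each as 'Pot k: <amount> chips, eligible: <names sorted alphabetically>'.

Pot 1: 111 chips, eligible: A, B, C
Pot 2: 16 chips, eligible: A, B

Derivation:
Contributions (after 2 returned to A): A=45, B=45, C=37
Pot levels (distinct totals of non-folded players): 37, 45
Layer 1-37: 37 each from A, B, C = 37*3 = 111 chips; eligible A, B, C
Layer 38-45: 8 each from A, B = 8*2 = 16 chips; eligible A, B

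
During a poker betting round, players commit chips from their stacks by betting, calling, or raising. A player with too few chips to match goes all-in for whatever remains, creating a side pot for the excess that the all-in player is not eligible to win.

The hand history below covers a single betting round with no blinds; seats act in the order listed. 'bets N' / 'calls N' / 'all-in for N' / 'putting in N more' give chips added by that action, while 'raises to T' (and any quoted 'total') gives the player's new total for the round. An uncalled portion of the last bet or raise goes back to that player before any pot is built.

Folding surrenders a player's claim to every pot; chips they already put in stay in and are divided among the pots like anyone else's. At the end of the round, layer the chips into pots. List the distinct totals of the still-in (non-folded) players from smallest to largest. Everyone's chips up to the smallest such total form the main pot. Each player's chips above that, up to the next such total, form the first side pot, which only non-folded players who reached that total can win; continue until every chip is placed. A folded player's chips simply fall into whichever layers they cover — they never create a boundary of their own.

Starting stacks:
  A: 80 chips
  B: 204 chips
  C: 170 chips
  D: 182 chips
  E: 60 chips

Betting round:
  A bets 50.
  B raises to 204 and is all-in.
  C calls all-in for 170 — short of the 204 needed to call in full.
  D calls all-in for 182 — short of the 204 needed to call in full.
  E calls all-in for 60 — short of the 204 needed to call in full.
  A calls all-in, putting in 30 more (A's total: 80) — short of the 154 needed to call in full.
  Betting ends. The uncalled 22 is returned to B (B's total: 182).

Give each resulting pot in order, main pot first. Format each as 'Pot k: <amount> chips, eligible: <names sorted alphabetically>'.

Pot 1: 300 chips, eligible: A, B, C, D, E
Pot 2: 80 chips, eligible: A, B, C, D
Pot 3: 270 chips, eligible: B, C, D
Pot 4: 24 chips, eligible: B, D

Derivation:
Contributions (after 22 returned to B): A=80, B=182, C=170, D=182, E=60
Pot levels (distinct totals of non-folded players): 60, 80, 170, 182
Layer 1-60: 60 each from A, B, C, D, E = 60*5 = 300 chips; eligible A, B, C, D, E
Layer 61-80: 20 each from A, B, C, D = 20*4 = 80 chips; eligible A, B, C, D
Layer 81-170: 90 each from B, C, D = 90*3 = 270 chips; eligible B, C, D
Layer 171-182: 12 each from B, D = 12*2 = 24 chips; eligible B, D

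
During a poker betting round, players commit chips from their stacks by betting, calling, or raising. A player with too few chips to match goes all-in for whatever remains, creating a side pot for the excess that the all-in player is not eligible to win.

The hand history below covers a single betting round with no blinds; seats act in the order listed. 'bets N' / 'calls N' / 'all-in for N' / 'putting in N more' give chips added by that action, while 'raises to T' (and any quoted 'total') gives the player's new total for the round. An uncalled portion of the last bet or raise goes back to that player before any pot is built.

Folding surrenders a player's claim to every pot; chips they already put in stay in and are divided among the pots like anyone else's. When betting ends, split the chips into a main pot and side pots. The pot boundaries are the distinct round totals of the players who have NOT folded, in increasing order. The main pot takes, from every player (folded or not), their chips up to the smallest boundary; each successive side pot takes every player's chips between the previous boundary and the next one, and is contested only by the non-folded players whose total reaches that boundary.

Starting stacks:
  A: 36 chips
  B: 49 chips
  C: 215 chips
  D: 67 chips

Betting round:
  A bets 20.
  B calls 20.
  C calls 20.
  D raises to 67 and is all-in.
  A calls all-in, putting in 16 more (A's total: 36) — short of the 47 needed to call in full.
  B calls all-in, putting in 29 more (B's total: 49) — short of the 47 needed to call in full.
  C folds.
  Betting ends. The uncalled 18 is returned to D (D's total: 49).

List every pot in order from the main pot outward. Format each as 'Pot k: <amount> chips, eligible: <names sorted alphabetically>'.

Pot 1: 128 chips, eligible: A, B, D
Pot 2: 26 chips, eligible: B, D

Derivation:
Contributions (after 18 returned to D): A=36, B=49, C=20, D=49
Folded: C
Pot levels (distinct totals of non-folded players): 36, 49
Layer 1-36: A 36 + B 36 + C 20 + D 36 = 128 chips; eligible A, B, D
Layer 37-49: 13 each from B, D = 13*2 = 26 chips; eligible B, D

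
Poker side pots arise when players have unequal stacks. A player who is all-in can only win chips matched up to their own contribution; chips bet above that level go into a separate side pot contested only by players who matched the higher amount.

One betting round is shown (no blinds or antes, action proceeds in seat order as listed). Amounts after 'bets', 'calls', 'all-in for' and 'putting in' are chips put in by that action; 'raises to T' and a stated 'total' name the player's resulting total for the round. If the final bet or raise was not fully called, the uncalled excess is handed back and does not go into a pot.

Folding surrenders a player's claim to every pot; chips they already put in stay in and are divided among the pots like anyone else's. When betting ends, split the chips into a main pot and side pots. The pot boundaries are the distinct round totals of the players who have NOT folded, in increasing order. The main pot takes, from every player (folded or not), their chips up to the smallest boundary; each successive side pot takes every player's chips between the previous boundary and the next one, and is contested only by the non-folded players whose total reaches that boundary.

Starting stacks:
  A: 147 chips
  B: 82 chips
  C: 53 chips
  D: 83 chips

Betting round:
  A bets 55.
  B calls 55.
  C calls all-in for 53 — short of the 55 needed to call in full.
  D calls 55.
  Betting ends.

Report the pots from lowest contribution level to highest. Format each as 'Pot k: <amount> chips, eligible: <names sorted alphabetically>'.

Pot 1: 212 chips, eligible: A, B, C, D
Pot 2: 6 chips, eligible: A, B, D

Derivation:
Contributions: A=55, B=55, C=53, D=55
Pot levels (distinct totals of non-folded players): 53, 55
Layer 1-53: 53 each from A, B, C, D = 53*4 = 212 chips; eligible A, B, C, D
Layer 54-55: 2 each from A, B, D = 2*3 = 6 chips; eligible A, B, D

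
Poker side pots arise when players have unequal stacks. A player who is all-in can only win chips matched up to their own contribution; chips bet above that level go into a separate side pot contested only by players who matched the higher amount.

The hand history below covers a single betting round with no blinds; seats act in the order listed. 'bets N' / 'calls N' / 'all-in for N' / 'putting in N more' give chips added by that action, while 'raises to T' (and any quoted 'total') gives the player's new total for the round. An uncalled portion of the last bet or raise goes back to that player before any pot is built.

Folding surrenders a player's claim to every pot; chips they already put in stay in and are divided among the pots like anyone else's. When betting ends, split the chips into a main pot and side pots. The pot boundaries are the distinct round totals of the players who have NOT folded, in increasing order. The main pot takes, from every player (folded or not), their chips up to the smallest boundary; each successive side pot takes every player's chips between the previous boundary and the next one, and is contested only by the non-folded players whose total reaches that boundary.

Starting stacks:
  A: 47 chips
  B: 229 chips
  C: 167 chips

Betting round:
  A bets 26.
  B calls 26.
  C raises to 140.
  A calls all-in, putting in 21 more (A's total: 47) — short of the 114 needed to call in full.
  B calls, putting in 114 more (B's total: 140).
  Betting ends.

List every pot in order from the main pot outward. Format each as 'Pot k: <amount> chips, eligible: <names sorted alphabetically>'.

Contributions: A=47, B=140, C=140
Pot levels (distinct totals of non-folded players): 47, 140
Layer 1-47: 47 each from A, B, C = 47*3 = 141 chips; eligible A, B, C
Layer 48-140: 93 each from B, C = 93*2 = 186 chips; eligible B, C

Pot 1: 141 chips, eligible: A, B, C
Pot 2: 186 chips, eligible: B, C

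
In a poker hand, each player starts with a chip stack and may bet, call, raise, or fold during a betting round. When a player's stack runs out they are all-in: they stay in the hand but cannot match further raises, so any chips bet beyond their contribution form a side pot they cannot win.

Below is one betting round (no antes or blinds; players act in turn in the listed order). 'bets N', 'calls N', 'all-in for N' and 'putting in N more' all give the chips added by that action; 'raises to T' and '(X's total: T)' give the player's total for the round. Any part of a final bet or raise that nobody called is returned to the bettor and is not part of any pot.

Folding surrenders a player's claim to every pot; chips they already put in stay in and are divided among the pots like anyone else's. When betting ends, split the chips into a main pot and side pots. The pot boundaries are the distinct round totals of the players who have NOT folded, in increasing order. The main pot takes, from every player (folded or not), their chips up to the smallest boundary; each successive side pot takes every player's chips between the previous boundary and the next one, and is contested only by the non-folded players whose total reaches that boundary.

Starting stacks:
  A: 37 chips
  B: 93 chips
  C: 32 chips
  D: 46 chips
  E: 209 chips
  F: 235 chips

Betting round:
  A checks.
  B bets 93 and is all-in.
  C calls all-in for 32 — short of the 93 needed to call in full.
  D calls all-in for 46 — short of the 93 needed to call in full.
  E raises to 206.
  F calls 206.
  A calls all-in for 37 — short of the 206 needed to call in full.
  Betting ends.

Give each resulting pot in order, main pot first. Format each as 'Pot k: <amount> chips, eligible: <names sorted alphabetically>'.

Pot 1: 192 chips, eligible: A, B, C, D, E, F
Pot 2: 25 chips, eligible: A, B, D, E, F
Pot 3: 36 chips, eligible: B, D, E, F
Pot 4: 141 chips, eligible: B, E, F
Pot 5: 226 chips, eligible: E, F

Derivation:
Contributions: A=37, B=93, C=32, D=46, E=206, F=206
Pot levels (distinct totals of non-folded players): 32, 37, 46, 93, 206
Layer 1-32: 32 each from A, B, C, D, E, F = 32*6 = 192 chips; eligible A, B, C, D, E, F
Layer 33-37: 5 each from A, B, D, E, F = 5*5 = 25 chips; eligible A, B, D, E, F
Layer 38-46: 9 each from B, D, E, F = 9*4 = 36 chips; eligible B, D, E, F
Layer 47-93: 47 each from B, E, F = 47*3 = 141 chips; eligible B, E, F
Layer 94-206: 113 each from E, F = 113*2 = 226 chips; eligible E, F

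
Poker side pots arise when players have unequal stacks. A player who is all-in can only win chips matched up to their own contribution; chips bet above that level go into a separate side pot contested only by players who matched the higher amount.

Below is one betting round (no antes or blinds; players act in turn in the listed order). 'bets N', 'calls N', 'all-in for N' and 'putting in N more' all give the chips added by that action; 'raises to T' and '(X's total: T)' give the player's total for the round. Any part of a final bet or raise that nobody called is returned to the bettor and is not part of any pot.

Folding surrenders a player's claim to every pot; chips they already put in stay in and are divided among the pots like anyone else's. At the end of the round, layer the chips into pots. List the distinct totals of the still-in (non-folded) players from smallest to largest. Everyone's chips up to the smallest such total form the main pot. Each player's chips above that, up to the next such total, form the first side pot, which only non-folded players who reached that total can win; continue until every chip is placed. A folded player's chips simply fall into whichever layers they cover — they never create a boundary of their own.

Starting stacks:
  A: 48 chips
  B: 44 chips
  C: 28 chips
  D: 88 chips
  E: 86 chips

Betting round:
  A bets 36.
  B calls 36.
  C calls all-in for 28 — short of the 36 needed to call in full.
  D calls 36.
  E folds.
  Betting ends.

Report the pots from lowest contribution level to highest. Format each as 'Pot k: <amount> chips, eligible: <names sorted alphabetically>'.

Contributions: A=36, B=36, C=28, D=36
Folded: E
Pot levels (distinct totals of non-folded players): 28, 36
Layer 1-28: 28 each from A, B, C, D = 28*4 = 112 chips; eligible A, B, C, D
Layer 29-36: 8 each from A, B, D = 8*3 = 24 chips; eligible A, B, D

Pot 1: 112 chips, eligible: A, B, C, D
Pot 2: 24 chips, eligible: A, B, D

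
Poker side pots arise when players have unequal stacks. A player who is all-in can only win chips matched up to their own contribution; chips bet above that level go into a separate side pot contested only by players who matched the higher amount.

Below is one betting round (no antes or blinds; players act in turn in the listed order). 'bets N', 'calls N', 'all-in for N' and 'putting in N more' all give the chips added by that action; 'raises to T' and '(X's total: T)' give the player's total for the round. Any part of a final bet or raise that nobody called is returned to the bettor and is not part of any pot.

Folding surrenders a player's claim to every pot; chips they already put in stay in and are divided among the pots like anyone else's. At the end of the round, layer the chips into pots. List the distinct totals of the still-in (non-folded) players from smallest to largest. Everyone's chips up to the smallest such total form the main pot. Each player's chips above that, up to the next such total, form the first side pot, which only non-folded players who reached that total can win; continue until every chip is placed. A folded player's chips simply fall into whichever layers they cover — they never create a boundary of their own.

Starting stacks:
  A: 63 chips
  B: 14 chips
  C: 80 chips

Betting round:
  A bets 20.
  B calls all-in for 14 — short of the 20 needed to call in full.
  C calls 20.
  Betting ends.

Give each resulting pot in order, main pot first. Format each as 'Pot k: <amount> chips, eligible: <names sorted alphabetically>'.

Pot 1: 42 chips, eligible: A, B, C
Pot 2: 12 chips, eligible: A, C

Derivation:
Contributions: A=20, B=14, C=20
Pot levels (distinct totals of non-folded players): 14, 20
Layer 1-14: 14 each from A, B, C = 14*3 = 42 chips; eligible A, B, C
Layer 15-20: 6 each from A, C = 6*2 = 12 chips; eligible A, C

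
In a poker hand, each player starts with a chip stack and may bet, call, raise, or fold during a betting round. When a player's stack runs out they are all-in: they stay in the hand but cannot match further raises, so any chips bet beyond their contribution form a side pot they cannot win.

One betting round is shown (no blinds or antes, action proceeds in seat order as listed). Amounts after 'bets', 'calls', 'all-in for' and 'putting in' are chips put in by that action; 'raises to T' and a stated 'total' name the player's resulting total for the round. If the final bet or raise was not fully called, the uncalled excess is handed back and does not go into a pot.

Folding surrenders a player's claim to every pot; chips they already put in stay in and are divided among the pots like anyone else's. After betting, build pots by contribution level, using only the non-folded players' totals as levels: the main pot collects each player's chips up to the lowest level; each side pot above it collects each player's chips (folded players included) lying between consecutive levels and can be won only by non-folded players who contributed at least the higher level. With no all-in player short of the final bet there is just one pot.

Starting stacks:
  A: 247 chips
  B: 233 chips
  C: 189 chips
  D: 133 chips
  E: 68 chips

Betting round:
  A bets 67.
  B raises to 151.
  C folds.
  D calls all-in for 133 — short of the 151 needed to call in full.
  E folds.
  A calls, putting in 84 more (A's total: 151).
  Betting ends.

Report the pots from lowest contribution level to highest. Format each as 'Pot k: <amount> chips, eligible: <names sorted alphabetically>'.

Pot 1: 399 chips, eligible: A, B, D
Pot 2: 36 chips, eligible: A, B

Derivation:
Contributions: A=151, B=151, D=133
Folded: C, E
Pot levels (distinct totals of non-folded players): 133, 151
Layer 1-133: 133 each from A, B, D = 133*3 = 399 chips; eligible A, B, D
Layer 134-151: 18 each from A, B = 18*2 = 36 chips; eligible A, B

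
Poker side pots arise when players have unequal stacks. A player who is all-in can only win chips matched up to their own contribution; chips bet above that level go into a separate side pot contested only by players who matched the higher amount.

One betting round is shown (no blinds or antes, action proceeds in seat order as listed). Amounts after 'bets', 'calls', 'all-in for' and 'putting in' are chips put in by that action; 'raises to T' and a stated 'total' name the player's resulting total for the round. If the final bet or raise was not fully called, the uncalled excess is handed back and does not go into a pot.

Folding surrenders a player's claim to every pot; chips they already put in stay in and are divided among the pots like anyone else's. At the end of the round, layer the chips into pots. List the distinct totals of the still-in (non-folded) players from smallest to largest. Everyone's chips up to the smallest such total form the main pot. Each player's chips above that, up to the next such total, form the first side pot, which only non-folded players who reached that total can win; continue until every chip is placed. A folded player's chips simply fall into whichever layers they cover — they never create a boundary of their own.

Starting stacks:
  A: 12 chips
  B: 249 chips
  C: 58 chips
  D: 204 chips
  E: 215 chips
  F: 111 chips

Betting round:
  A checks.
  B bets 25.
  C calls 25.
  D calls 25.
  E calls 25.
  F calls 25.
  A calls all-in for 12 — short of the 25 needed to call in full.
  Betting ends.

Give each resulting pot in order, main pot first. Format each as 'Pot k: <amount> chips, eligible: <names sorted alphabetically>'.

Contributions: A=12, B=25, C=25, D=25, E=25, F=25
Pot levels (distinct totals of non-folded players): 12, 25
Layer 1-12: 12 each from A, B, C, D, E, F = 12*6 = 72 chips; eligible A, B, C, D, E, F
Layer 13-25: 13 each from B, C, D, E, F = 13*5 = 65 chips; eligible B, C, D, E, F

Pot 1: 72 chips, eligible: A, B, C, D, E, F
Pot 2: 65 chips, eligible: B, C, D, E, F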